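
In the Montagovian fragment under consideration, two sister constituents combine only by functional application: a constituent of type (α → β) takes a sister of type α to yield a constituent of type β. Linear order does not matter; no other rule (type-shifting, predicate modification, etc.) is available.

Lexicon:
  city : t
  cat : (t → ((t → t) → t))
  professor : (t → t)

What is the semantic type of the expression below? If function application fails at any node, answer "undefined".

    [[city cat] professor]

t

[city cat]: cat is (t → ((t → t) → t)), city is t; result ((t → t) → t).
[[city cat] professor]: [city cat] is ((t → t) → t), professor is (t → t); result t.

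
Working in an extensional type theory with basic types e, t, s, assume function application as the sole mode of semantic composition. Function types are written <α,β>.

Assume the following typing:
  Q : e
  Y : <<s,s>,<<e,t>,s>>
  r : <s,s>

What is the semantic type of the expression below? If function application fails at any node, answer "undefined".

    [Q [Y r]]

undefined

[Y r]: Y is <<s,s>,<<e,t>,s>>, r is <s,s>; result <<e,t>,s>.
[Q [Y r]]: e and <<e,t>,s> cannot combine by function application — type clash.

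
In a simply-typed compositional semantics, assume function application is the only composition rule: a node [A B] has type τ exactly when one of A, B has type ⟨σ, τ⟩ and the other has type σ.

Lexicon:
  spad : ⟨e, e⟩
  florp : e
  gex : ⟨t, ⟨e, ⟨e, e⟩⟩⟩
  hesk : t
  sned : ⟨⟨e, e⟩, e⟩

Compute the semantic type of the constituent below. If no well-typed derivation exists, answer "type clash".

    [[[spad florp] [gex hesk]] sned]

e

[spad florp] — spad of type ⟨e, e⟩ combines with florp of type e: type e.
[gex hesk] — gex of type ⟨t, ⟨e, ⟨e, e⟩⟩⟩ combines with hesk of type t: type ⟨e, ⟨e, e⟩⟩.
[[spad florp] [gex hesk]] — [gex hesk] of type ⟨e, ⟨e, e⟩⟩ combines with [spad florp] of type e: type ⟨e, e⟩.
[[[spad florp] [gex hesk]] sned] — sned of type ⟨⟨e, e⟩, e⟩ combines with [[spad florp] [gex hesk]] of type ⟨e, e⟩: type e.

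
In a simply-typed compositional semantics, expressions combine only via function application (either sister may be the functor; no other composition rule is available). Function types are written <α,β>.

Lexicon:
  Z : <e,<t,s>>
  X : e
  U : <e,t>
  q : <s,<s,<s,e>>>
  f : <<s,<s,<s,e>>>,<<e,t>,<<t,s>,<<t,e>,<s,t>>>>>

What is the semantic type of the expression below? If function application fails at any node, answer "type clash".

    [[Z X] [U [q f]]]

[Z X]: Z is <e,<t,s>>, X is e; result <t,s>.
[q f]: f is <<s,<s,<s,e>>>,<<e,t>,<<t,s>,<<t,e>,<s,t>>>>>, q is <s,<s,<s,e>>>; result <<e,t>,<<t,s>,<<t,e>,<s,t>>>>.
[U [q f]]: [q f] is <<e,t>,<<t,s>,<<t,e>,<s,t>>>>, U is <e,t>; result <<t,s>,<<t,e>,<s,t>>>.
[[Z X] [U [q f]]]: [U [q f]] is <<t,s>,<<t,e>,<s,t>>>, [Z X] is <t,s>; result <<t,e>,<s,t>>.

<<t,e>,<s,t>>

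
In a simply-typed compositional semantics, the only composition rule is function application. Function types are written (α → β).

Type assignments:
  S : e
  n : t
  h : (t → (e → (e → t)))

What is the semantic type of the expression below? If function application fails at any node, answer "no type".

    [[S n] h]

no type

At [S n]: neither e nor t can take the other as argument; the node is ill-typed.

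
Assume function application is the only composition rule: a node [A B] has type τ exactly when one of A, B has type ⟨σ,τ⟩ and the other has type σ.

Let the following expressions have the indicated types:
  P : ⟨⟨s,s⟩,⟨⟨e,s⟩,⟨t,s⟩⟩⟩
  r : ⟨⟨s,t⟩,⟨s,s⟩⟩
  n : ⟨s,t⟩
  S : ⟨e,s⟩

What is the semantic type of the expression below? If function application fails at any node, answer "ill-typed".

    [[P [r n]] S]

⟨t,s⟩

[r n]: ⟨⟨s,t⟩,⟨s,s⟩⟩ applied to ⟨s,t⟩ yields ⟨s,s⟩.
[P [r n]]: ⟨⟨s,s⟩,⟨⟨e,s⟩,⟨t,s⟩⟩⟩ applied to ⟨s,s⟩ yields ⟨⟨e,s⟩,⟨t,s⟩⟩.
[[P [r n]] S]: ⟨⟨e,s⟩,⟨t,s⟩⟩ applied to ⟨e,s⟩ yields ⟨t,s⟩.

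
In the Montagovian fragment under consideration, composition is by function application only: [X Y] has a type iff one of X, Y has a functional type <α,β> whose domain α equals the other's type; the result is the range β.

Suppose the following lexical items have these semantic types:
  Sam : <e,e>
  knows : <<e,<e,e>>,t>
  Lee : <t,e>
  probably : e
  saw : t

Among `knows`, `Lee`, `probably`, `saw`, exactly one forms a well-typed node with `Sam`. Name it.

knows : <<e,<e,e>>,t> — no; Sam wants e, and knows wants <e,<e,e>>.
Lee : <t,e> — no; Sam wants e, and Lee wants t.
probably — combines: Sam : <e,e> takes probably : e as argument, giving e.
saw : t — no; Sam wants e, and saw wants nothing (atomic).

probably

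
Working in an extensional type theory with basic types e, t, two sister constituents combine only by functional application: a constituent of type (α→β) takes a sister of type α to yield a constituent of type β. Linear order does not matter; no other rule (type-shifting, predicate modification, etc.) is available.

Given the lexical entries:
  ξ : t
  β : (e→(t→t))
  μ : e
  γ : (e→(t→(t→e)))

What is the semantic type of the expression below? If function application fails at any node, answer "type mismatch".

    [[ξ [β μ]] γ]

[β μ]: β is (e→(t→t)), μ is e; result (t→t).
[ξ [β μ]]: [β μ] is (t→t), ξ is t; result t.
At [[ξ [β μ]] γ]: neither t nor (e→(t→(t→e))) can take the other as argument; the node is ill-typed.

type mismatch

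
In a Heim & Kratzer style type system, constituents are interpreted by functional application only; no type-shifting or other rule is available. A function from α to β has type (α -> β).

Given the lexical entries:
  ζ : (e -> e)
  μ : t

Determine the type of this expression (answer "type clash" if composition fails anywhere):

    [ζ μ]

type clash

At [ζ μ]: neither (e -> e) nor t can take the other as argument; the node is ill-typed.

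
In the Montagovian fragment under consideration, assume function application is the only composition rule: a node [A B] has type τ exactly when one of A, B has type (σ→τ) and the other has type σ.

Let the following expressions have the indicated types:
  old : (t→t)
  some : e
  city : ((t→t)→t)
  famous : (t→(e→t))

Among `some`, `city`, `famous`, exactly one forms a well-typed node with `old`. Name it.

some : e — old needs t; some needs nothing (atomic); neither fits.
city — combines: city : ((t→t)→t) takes old : (t→t) as argument, giving t.
famous : (t→(e→t)) — old needs t; famous needs t; neither fits.

city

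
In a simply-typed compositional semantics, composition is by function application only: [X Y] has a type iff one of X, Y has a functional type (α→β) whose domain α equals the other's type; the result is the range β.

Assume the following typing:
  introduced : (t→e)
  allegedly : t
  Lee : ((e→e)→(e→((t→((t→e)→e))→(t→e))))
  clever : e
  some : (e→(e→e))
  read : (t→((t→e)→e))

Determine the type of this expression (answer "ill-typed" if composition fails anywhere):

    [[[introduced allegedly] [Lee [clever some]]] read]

(t→e)

[introduced allegedly]: functor introduced : (t→e), argument allegedly : t; result e.
[clever some]: functor some : (e→(e→e)), argument clever : e; result (e→e).
[Lee [clever some]]: functor Lee : ((e→e)→(e→((t→((t→e)→e))→(t→e)))), argument [clever some] : (e→e); result (e→((t→((t→e)→e))→(t→e))).
[[introduced allegedly] [Lee [clever some]]]: functor [Lee [clever some]] : (e→((t→((t→e)→e))→(t→e))), argument [introduced allegedly] : e; result ((t→((t→e)→e))→(t→e)).
[[[introduced allegedly] [Lee [clever some]]] read]: functor [[introduced allegedly] [Lee [clever some]]] : ((t→((t→e)→e))→(t→e)), argument read : (t→((t→e)→e)); result (t→e).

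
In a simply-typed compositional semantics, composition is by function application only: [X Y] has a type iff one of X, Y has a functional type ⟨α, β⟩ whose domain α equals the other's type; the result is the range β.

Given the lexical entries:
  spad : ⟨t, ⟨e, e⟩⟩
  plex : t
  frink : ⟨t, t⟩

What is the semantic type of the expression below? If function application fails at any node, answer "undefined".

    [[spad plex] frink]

[spad plex] — spad of type ⟨t, ⟨e, e⟩⟩ combines with plex of type t: type ⟨e, e⟩.
[[spad plex] frink]: ⟨e, e⟩ and ⟨t, t⟩ cannot combine by function application — type clash.

undefined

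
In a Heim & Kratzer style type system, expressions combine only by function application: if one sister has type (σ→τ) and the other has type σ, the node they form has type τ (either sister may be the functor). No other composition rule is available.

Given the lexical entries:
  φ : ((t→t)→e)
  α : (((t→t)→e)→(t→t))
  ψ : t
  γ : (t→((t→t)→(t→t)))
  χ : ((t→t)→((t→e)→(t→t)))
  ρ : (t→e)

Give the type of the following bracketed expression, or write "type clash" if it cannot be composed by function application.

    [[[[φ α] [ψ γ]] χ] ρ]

(t→t)

[φ α]: α is (((t→t)→e)→(t→t)), φ is ((t→t)→e); result (t→t).
[ψ γ]: γ is (t→((t→t)→(t→t))), ψ is t; result ((t→t)→(t→t)).
[[φ α] [ψ γ]]: [ψ γ] is ((t→t)→(t→t)), [φ α] is (t→t); result (t→t).
[[[φ α] [ψ γ]] χ]: χ is ((t→t)→((t→e)→(t→t))), [[φ α] [ψ γ]] is (t→t); result ((t→e)→(t→t)).
[[[[φ α] [ψ γ]] χ] ρ]: [[[φ α] [ψ γ]] χ] is ((t→e)→(t→t)), ρ is (t→e); result (t→t).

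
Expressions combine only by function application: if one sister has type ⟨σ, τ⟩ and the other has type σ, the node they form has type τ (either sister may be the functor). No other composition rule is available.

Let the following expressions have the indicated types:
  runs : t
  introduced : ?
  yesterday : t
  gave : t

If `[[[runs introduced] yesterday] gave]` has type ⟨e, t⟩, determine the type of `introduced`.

At [[[runs introduced] yesterday] gave] (required: ⟨e, t⟩): gave is t, which is not a function with range ⟨e, t⟩; hence [[runs introduced] yesterday] is the functor — type ⟨t, ⟨e, t⟩⟩.
At [[runs introduced] yesterday] (required: ⟨t, ⟨e, t⟩⟩): yesterday is t, which is not a function with range ⟨t, ⟨e, t⟩⟩; hence [runs introduced] is the functor — type ⟨t, ⟨t, ⟨e, t⟩⟩⟩.
At [runs introduced] (required: ⟨t, ⟨t, ⟨e, t⟩⟩⟩): runs is t, which is not a function with range ⟨t, ⟨t, ⟨e, t⟩⟩⟩; hence introduced is the functor — type ⟨t, ⟨t, ⟨t, ⟨e, t⟩⟩⟩⟩.

⟨t, ⟨t, ⟨t, ⟨e, t⟩⟩⟩⟩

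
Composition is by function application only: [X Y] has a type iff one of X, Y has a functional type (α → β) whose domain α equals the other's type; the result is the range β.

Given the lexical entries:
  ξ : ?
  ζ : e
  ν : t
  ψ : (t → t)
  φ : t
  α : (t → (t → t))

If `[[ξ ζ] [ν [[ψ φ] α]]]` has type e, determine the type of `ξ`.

(e → (t → e))

For [[ξ ζ] [ν [[ψ φ] α]]] to have type e with [ν [[ψ φ] α]] of type t, [ξ ζ] must be the function: [ξ ζ] : (t → e).
For [ξ ζ] to have type (t → e) with ζ of type e, ξ must be the function: ξ : (e → (t → e)).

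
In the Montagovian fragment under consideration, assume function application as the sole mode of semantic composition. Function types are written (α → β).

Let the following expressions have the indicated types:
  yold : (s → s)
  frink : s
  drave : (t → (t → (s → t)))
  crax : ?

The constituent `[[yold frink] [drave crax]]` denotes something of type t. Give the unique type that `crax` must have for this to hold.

At [[yold frink] [drave crax]] (required: t): [yold frink] is s, which is not a function with range t; hence [drave crax] is the functor — type (s → t).
At [drave crax] (required: (s → t)): drave is (t → (t → (s → t))), which is not a function with range (s → t); hence crax is the functor — type ((t → (t → (s → t))) → (s → t)).

((t → (t → (s → t))) → (s → t))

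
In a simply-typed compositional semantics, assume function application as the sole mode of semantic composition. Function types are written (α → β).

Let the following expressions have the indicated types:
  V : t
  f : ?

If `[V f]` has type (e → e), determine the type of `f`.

(t → (e → e))

For [V f] to have type (e → e) with V of type t, f must be the function: f : (t → (e → e)).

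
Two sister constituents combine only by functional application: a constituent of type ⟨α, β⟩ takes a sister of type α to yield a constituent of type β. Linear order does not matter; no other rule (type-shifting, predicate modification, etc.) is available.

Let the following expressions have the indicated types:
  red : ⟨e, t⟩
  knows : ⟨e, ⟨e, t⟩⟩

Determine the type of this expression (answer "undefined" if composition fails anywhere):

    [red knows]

At [red knows]: neither ⟨e, t⟩ nor ⟨e, ⟨e, t⟩⟩ can take the other as argument; the node is ill-typed.

undefined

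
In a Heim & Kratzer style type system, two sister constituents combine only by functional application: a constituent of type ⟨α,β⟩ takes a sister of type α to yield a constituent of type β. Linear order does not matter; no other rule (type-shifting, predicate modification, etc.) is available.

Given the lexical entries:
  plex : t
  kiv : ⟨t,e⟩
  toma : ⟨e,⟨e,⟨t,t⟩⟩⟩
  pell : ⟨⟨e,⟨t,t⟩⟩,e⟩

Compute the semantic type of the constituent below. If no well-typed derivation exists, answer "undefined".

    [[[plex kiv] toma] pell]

e

[plex kiv] — kiv of type ⟨t,e⟩ combines with plex of type t: type e.
[[plex kiv] toma] — toma of type ⟨e,⟨e,⟨t,t⟩⟩⟩ combines with [plex kiv] of type e: type ⟨e,⟨t,t⟩⟩.
[[[plex kiv] toma] pell] — pell of type ⟨⟨e,⟨t,t⟩⟩,e⟩ combines with [[plex kiv] toma] of type ⟨e,⟨t,t⟩⟩: type e.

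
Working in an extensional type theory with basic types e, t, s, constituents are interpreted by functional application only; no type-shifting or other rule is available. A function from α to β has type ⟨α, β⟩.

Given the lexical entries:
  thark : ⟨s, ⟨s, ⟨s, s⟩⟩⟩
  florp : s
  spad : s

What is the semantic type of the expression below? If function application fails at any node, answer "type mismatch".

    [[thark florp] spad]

[thark florp]: functor thark : ⟨s, ⟨s, ⟨s, s⟩⟩⟩, argument florp : s; result ⟨s, ⟨s, s⟩⟩.
[[thark florp] spad]: functor [thark florp] : ⟨s, ⟨s, s⟩⟩, argument spad : s; result ⟨s, s⟩.

⟨s, s⟩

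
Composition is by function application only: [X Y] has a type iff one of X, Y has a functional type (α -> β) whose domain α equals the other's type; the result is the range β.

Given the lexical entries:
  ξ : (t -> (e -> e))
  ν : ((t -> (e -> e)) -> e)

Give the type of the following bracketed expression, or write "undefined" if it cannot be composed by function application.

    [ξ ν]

[ξ ν]: functor ν : ((t -> (e -> e)) -> e), argument ξ : (t -> (e -> e)); result e.

e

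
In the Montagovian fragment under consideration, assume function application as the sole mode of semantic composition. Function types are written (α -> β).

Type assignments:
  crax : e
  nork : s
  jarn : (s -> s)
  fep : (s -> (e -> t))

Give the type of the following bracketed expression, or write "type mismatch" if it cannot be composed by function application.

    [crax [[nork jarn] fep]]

t

[nork jarn]: jarn is (s -> s), nork is s; result s.
[[nork jarn] fep]: fep is (s -> (e -> t)), [nork jarn] is s; result (e -> t).
[crax [[nork jarn] fep]]: [[nork jarn] fep] is (e -> t), crax is e; result t.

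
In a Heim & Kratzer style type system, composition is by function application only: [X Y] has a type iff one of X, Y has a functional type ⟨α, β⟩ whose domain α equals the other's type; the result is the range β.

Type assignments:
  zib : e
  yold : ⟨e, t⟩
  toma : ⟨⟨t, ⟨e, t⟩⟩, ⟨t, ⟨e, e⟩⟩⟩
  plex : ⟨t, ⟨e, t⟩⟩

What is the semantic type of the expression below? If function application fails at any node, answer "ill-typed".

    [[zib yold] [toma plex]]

⟨e, e⟩

[zib yold]: yold is ⟨e, t⟩, zib is e; result t.
[toma plex]: toma is ⟨⟨t, ⟨e, t⟩⟩, ⟨t, ⟨e, e⟩⟩⟩, plex is ⟨t, ⟨e, t⟩⟩; result ⟨t, ⟨e, e⟩⟩.
[[zib yold] [toma plex]]: [toma plex] is ⟨t, ⟨e, e⟩⟩, [zib yold] is t; result ⟨e, e⟩.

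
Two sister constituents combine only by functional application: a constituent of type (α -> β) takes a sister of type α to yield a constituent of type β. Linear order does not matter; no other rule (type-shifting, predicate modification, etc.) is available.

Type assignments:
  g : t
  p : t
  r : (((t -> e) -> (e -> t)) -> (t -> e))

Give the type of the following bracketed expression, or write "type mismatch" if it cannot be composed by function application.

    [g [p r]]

[p r]: t and (((t -> e) -> (e -> t)) -> (t -> e)) cannot combine by function application — type clash.

type mismatch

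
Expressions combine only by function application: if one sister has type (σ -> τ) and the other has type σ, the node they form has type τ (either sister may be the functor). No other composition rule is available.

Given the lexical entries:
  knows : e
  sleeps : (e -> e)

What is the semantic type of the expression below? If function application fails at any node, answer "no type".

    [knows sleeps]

e

[knows sleeps]: (e -> e) applied to e yields e.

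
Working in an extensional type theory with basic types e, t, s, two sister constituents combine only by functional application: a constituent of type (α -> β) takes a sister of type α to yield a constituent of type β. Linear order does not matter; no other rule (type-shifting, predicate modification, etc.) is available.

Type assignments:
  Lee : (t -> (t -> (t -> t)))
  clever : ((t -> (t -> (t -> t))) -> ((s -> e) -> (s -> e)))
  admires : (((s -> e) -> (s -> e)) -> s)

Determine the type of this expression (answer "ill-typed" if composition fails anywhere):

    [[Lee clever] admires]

[Lee clever]: ((t -> (t -> (t -> t))) -> ((s -> e) -> (s -> e))) applied to (t -> (t -> (t -> t))) yields ((s -> e) -> (s -> e)).
[[Lee clever] admires]: (((s -> e) -> (s -> e)) -> s) applied to ((s -> e) -> (s -> e)) yields s.

s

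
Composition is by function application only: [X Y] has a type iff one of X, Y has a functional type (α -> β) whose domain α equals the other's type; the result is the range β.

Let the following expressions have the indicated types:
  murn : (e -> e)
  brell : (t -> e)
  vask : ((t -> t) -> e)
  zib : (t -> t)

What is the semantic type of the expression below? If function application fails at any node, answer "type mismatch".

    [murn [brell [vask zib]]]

[vask zib]: vask is ((t -> t) -> e), zib is (t -> t); result e.
[brell [vask zib]]: (t -> e) and e cannot combine by function application — type clash.

type mismatch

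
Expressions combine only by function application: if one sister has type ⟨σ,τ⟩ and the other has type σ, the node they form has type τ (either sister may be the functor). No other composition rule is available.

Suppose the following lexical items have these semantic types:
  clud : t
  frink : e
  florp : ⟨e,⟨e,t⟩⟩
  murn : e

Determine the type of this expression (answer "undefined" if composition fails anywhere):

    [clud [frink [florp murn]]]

[florp murn]: ⟨e,⟨e,t⟩⟩ applied to e yields ⟨e,t⟩.
[frink [florp murn]]: ⟨e,t⟩ applied to e yields t.
[clud [frink [florp murn]]]: t with t — neither is a function whose domain matches the other; composition fails here.

undefined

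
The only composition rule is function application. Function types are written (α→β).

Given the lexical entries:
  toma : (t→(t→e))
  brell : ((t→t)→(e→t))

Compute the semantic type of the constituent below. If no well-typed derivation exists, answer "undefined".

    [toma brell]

undefined

[toma brell]: (t→(t→e)) and ((t→t)→(e→t)) cannot combine by function application — type clash.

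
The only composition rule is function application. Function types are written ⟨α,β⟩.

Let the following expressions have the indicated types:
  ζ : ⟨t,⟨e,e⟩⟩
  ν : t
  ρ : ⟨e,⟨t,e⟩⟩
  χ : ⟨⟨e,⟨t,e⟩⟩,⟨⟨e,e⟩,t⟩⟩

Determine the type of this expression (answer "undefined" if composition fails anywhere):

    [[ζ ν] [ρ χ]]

[ζ ν]: ⟨t,⟨e,e⟩⟩ applied to t yields ⟨e,e⟩.
[ρ χ]: ⟨⟨e,⟨t,e⟩⟩,⟨⟨e,e⟩,t⟩⟩ applied to ⟨e,⟨t,e⟩⟩ yields ⟨⟨e,e⟩,t⟩.
[[ζ ν] [ρ χ]]: ⟨⟨e,e⟩,t⟩ applied to ⟨e,e⟩ yields t.

t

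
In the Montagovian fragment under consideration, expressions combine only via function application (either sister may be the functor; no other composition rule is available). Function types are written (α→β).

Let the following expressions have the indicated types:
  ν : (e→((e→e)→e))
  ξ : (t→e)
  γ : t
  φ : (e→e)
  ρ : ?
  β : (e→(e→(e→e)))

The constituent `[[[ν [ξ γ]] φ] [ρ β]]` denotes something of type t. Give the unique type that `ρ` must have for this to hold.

((e→(e→(e→e)))→(e→t))

[[[ν [ξ γ]] φ] [ρ β]] is required to be t. [[ν [ξ γ]] φ] : e cannot yield t as functor, so [ρ β] : (e→t).
[ρ β] is required to be (e→t). β : (e→(e→(e→e))) cannot yield (e→t) as functor, so ρ : ((e→(e→(e→e)))→(e→t)).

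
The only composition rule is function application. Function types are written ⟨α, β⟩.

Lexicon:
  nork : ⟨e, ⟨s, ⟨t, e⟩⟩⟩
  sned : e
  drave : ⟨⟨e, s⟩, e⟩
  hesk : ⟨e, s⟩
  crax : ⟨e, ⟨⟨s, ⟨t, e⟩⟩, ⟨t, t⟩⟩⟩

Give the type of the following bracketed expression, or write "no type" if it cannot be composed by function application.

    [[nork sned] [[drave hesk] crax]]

[nork sned]: functor nork : ⟨e, ⟨s, ⟨t, e⟩⟩⟩, argument sned : e; result ⟨s, ⟨t, e⟩⟩.
[drave hesk]: functor drave : ⟨⟨e, s⟩, e⟩, argument hesk : ⟨e, s⟩; result e.
[[drave hesk] crax]: functor crax : ⟨e, ⟨⟨s, ⟨t, e⟩⟩, ⟨t, t⟩⟩⟩, argument [drave hesk] : e; result ⟨⟨s, ⟨t, e⟩⟩, ⟨t, t⟩⟩.
[[nork sned] [[drave hesk] crax]]: functor [[drave hesk] crax] : ⟨⟨s, ⟨t, e⟩⟩, ⟨t, t⟩⟩, argument [nork sned] : ⟨s, ⟨t, e⟩⟩; result ⟨t, t⟩.

⟨t, t⟩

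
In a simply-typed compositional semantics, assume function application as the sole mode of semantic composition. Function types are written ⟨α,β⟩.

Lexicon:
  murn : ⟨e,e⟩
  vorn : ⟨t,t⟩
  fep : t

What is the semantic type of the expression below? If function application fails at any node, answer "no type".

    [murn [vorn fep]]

no type

[vorn fep]: vorn is ⟨t,t⟩, fep is t; result t.
At [murn [vorn fep]]: neither ⟨e,e⟩ nor t can take the other as argument; the node is ill-typed.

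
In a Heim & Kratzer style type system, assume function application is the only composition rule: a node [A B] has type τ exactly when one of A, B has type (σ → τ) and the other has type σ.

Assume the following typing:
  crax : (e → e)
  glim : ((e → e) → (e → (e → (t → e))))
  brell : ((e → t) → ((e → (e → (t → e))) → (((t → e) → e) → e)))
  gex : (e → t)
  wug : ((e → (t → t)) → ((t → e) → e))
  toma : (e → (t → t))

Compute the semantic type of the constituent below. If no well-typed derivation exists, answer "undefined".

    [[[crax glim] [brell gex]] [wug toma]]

[crax glim]: ((e → e) → (e → (e → (t → e)))) applied to (e → e) yields (e → (e → (t → e))).
[brell gex]: ((e → t) → ((e → (e → (t → e))) → (((t → e) → e) → e))) applied to (e → t) yields ((e → (e → (t → e))) → (((t → e) → e) → e)).
[[crax glim] [brell gex]]: ((e → (e → (t → e))) → (((t → e) → e) → e)) applied to (e → (e → (t → e))) yields (((t → e) → e) → e).
[wug toma]: ((e → (t → t)) → ((t → e) → e)) applied to (e → (t → t)) yields ((t → e) → e).
[[[crax glim] [brell gex]] [wug toma]]: (((t → e) → e) → e) applied to ((t → e) → e) yields e.

e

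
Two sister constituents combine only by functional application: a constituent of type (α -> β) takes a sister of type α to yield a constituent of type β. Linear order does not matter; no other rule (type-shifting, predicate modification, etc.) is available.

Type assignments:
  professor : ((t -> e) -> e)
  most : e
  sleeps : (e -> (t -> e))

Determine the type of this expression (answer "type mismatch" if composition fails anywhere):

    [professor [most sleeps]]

[most sleeps] — sleeps of type (e -> (t -> e)) combines with most of type e: type (t -> e).
[professor [most sleeps]] — professor of type ((t -> e) -> e) combines with [most sleeps] of type (t -> e): type e.

e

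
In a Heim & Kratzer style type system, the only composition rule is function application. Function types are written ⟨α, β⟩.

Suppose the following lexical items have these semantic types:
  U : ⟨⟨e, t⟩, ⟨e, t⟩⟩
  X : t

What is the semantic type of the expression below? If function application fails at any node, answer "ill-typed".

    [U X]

ill-typed

[U X]: ⟨⟨e, t⟩, ⟨e, t⟩⟩ and t cannot combine by function application — type clash.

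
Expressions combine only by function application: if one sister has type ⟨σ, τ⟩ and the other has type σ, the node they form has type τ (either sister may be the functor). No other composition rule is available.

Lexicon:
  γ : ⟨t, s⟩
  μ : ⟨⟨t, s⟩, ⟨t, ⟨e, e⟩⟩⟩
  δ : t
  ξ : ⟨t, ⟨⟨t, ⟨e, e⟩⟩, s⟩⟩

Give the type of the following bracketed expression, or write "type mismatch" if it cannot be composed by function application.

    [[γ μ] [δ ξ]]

s

At [γ μ], μ : ⟨⟨t, s⟩, ⟨t, ⟨e, e⟩⟩⟩ takes γ : ⟨t, s⟩, giving ⟨t, ⟨e, e⟩⟩.
At [δ ξ], ξ : ⟨t, ⟨⟨t, ⟨e, e⟩⟩, s⟩⟩ takes δ : t, giving ⟨⟨t, ⟨e, e⟩⟩, s⟩.
At [[γ μ] [δ ξ]], [δ ξ] : ⟨⟨t, ⟨e, e⟩⟩, s⟩ takes [γ μ] : ⟨t, ⟨e, e⟩⟩, giving s.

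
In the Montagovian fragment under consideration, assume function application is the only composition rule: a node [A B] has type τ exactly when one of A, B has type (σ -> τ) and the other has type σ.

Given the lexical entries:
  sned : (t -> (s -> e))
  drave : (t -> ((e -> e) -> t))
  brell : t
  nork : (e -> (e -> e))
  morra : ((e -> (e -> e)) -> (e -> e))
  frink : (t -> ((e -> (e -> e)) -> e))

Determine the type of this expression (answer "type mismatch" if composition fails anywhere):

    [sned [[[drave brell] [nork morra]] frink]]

[drave brell] — drave of type (t -> ((e -> e) -> t)) combines with brell of type t: type ((e -> e) -> t).
[nork morra] — morra of type ((e -> (e -> e)) -> (e -> e)) combines with nork of type (e -> (e -> e)): type (e -> e).
[[drave brell] [nork morra]] — [drave brell] of type ((e -> e) -> t) combines with [nork morra] of type (e -> e): type t.
[[[drave brell] [nork morra]] frink] — frink of type (t -> ((e -> (e -> e)) -> e)) combines with [[drave brell] [nork morra]] of type t: type ((e -> (e -> e)) -> e).
[sned [[[drave brell] [nork morra]] frink]]: (t -> (s -> e)) with ((e -> (e -> e)) -> e) — neither is a function whose domain matches the other; composition fails here.

type mismatch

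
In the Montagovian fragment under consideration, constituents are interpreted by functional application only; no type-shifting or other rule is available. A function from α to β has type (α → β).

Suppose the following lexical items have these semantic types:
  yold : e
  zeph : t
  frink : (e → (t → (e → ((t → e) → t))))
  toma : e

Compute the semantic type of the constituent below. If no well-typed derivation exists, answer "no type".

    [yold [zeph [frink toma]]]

((t → e) → t)

[frink toma]: frink is (e → (t → (e → ((t → e) → t)))), toma is e; result (t → (e → ((t → e) → t))).
[zeph [frink toma]]: [frink toma] is (t → (e → ((t → e) → t))), zeph is t; result (e → ((t → e) → t)).
[yold [zeph [frink toma]]]: [zeph [frink toma]] is (e → ((t → e) → t)), yold is e; result ((t → e) → t).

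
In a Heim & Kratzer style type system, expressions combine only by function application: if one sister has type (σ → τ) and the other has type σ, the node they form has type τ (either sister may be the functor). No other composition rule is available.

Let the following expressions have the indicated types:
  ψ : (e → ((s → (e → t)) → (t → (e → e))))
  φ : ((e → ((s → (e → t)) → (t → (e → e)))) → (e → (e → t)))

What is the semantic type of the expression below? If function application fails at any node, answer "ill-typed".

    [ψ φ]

(e → (e → t))

At [ψ φ], φ : ((e → ((s → (e → t)) → (t → (e → e)))) → (e → (e → t))) takes ψ : (e → ((s → (e → t)) → (t → (e → e)))), giving (e → (e → t)).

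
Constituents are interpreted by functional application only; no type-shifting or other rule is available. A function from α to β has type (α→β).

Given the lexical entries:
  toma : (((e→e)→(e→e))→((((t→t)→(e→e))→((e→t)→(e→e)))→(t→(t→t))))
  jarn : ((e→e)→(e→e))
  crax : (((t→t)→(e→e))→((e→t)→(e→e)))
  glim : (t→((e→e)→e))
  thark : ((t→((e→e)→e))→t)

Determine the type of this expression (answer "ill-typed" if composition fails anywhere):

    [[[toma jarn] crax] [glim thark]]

At [toma jarn], toma : (((e→e)→(e→e))→((((t→t)→(e→e))→((e→t)→(e→e)))→(t→(t→t)))) takes jarn : ((e→e)→(e→e)), giving ((((t→t)→(e→e))→((e→t)→(e→e)))→(t→(t→t))).
At [[toma jarn] crax], [toma jarn] : ((((t→t)→(e→e))→((e→t)→(e→e)))→(t→(t→t))) takes crax : (((t→t)→(e→e))→((e→t)→(e→e))), giving (t→(t→t)).
At [glim thark], thark : ((t→((e→e)→e))→t) takes glim : (t→((e→e)→e)), giving t.
At [[[toma jarn] crax] [glim thark]], [[toma jarn] crax] : (t→(t→t)) takes [glim thark] : t, giving (t→t).

(t→t)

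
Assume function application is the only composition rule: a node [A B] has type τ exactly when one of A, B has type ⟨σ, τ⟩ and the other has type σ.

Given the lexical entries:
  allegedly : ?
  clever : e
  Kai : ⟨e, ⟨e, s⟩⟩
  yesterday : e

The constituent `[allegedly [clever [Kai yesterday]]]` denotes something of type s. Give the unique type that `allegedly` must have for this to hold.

At [allegedly [clever [Kai yesterday]]] (required: s): [clever [Kai yesterday]] is s, which is not a function with range s; hence allegedly is the functor — type ⟨s, s⟩.

⟨s, s⟩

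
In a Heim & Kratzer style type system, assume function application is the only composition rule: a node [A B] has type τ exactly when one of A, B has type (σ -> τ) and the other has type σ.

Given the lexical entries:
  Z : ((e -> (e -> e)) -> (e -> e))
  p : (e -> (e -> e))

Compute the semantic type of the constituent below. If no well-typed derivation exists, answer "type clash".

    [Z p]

[Z p]: functor Z : ((e -> (e -> e)) -> (e -> e)), argument p : (e -> (e -> e)); result (e -> e).

(e -> e)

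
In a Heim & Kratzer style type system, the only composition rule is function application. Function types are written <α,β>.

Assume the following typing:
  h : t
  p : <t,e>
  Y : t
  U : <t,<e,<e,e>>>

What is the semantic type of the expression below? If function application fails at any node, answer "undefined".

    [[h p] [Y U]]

At [h p], p : <t,e> takes h : t, giving e.
At [Y U], U : <t,<e,<e,e>>> takes Y : t, giving <e,<e,e>>.
At [[h p] [Y U]], [Y U] : <e,<e,e>> takes [h p] : e, giving <e,e>.

<e,e>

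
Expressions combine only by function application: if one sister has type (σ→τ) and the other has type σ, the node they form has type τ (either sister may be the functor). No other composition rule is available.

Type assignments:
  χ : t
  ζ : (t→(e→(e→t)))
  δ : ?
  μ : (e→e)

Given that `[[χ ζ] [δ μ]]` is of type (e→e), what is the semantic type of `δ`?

((e→e)→((e→(e→t))→(e→e)))

For [[χ ζ] [δ μ]] to have type (e→e) with [χ ζ] of type (e→(e→t)), [δ μ] must be the function: [δ μ] : ((e→(e→t))→(e→e)).
For [δ μ] to have type ((e→(e→t))→(e→e)) with μ of type (e→e), δ must be the function: δ : ((e→e)→((e→(e→t))→(e→e))).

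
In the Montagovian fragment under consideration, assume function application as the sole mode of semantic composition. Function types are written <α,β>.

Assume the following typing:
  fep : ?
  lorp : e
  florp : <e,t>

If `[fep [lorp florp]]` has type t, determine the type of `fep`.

<t,t>

For [fep [lorp florp]] to have type t with [lorp florp] of type t, fep must be the function: fep : <t,t>.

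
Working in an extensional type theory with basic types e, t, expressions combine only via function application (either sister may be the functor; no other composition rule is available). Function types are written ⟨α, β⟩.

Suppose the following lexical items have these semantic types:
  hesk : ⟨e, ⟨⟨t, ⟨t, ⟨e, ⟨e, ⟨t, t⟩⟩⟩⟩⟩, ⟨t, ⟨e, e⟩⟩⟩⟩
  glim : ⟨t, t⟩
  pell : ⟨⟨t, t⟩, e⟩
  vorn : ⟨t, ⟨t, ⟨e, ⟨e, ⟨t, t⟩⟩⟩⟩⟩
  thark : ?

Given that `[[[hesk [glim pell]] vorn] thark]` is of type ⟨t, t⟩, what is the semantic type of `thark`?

⟨⟨t, ⟨e, e⟩⟩, ⟨t, t⟩⟩

For [[[hesk [glim pell]] vorn] thark] to have type ⟨t, t⟩ with [[hesk [glim pell]] vorn] of type ⟨t, ⟨e, e⟩⟩, thark must be the function: thark : ⟨⟨t, ⟨e, e⟩⟩, ⟨t, t⟩⟩.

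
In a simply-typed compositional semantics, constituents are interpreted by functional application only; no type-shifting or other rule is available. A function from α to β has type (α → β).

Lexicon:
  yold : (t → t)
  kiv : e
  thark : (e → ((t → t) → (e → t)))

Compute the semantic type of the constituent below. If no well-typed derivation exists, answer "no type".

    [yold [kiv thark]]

[kiv thark]: (e → ((t → t) → (e → t))) applied to e yields ((t → t) → (e → t)).
[yold [kiv thark]]: ((t → t) → (e → t)) applied to (t → t) yields (e → t).

(e → t)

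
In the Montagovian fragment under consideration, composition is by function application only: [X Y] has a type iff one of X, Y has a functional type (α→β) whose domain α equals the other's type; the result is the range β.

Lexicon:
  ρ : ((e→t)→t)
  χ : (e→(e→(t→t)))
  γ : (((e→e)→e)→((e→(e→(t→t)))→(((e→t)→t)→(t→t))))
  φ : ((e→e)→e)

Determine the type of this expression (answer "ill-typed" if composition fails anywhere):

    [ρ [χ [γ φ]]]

[γ φ]: γ is (((e→e)→e)→((e→(e→(t→t)))→(((e→t)→t)→(t→t)))), φ is ((e→e)→e); result ((e→(e→(t→t)))→(((e→t)→t)→(t→t))).
[χ [γ φ]]: [γ φ] is ((e→(e→(t→t)))→(((e→t)→t)→(t→t))), χ is (e→(e→(t→t))); result (((e→t)→t)→(t→t)).
[ρ [χ [γ φ]]]: [χ [γ φ]] is (((e→t)→t)→(t→t)), ρ is ((e→t)→t); result (t→t).

(t→t)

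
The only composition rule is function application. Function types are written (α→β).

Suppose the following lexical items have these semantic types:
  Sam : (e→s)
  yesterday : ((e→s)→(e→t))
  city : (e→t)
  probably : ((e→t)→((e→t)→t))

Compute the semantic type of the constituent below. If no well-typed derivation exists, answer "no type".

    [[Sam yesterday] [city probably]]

[Sam yesterday] — yesterday of type ((e→s)→(e→t)) combines with Sam of type (e→s): type (e→t).
[city probably] — probably of type ((e→t)→((e→t)→t)) combines with city of type (e→t): type ((e→t)→t).
[[Sam yesterday] [city probably]] — [city probably] of type ((e→t)→t) combines with [Sam yesterday] of type (e→t): type t.

t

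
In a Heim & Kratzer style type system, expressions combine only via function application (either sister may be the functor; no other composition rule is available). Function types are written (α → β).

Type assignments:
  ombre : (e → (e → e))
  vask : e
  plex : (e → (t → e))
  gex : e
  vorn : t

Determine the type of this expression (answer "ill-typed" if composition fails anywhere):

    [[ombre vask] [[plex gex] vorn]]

[ombre vask] — ombre of type (e → (e → e)) combines with vask of type e: type (e → e).
[plex gex] — plex of type (e → (t → e)) combines with gex of type e: type (t → e).
[[plex gex] vorn] — [plex gex] of type (t → e) combines with vorn of type t: type e.
[[ombre vask] [[plex gex] vorn]] — [ombre vask] of type (e → e) combines with [[plex gex] vorn] of type e: type e.

e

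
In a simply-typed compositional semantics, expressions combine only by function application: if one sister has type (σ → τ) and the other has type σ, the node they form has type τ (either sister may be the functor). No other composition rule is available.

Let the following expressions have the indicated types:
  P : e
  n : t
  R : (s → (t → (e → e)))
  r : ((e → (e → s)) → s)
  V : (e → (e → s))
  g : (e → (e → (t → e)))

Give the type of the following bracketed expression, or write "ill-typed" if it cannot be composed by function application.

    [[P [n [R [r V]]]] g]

[r V]: functor r : ((e → (e → s)) → s), argument V : (e → (e → s)); result s.
[R [r V]]: functor R : (s → (t → (e → e))), argument [r V] : s; result (t → (e → e)).
[n [R [r V]]]: functor [R [r V]] : (t → (e → e)), argument n : t; result (e → e).
[P [n [R [r V]]]]: functor [n [R [r V]]] : (e → e), argument P : e; result e.
[[P [n [R [r V]]]] g]: functor g : (e → (e → (t → e))), argument [P [n [R [r V]]]] : e; result (e → (t → e)).

(e → (t → e))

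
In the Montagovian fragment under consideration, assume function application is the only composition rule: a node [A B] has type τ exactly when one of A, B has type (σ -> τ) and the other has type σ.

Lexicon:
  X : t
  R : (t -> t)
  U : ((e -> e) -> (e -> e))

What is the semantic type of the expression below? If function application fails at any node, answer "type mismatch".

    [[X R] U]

type mismatch

[X R]: functor R : (t -> t), argument X : t; result t.
At [[X R] U]: neither t nor ((e -> e) -> (e -> e)) can take the other as argument; the node is ill-typed.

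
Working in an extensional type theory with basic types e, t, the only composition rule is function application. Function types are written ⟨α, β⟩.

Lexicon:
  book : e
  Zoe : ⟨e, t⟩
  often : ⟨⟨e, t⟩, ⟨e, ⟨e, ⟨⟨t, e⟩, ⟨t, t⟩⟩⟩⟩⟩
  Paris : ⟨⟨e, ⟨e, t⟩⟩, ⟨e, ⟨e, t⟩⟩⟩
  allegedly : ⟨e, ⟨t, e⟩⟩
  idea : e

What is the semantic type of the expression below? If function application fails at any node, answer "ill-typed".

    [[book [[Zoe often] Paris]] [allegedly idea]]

[Zoe often]: functor often : ⟨⟨e, t⟩, ⟨e, ⟨e, ⟨⟨t, e⟩, ⟨t, t⟩⟩⟩⟩⟩, argument Zoe : ⟨e, t⟩; result ⟨e, ⟨e, ⟨⟨t, e⟩, ⟨t, t⟩⟩⟩⟩.
At [[Zoe often] Paris]: neither ⟨e, ⟨e, ⟨⟨t, e⟩, ⟨t, t⟩⟩⟩⟩ nor ⟨⟨e, ⟨e, t⟩⟩, ⟨e, ⟨e, t⟩⟩⟩ can take the other as argument; the node is ill-typed.

ill-typed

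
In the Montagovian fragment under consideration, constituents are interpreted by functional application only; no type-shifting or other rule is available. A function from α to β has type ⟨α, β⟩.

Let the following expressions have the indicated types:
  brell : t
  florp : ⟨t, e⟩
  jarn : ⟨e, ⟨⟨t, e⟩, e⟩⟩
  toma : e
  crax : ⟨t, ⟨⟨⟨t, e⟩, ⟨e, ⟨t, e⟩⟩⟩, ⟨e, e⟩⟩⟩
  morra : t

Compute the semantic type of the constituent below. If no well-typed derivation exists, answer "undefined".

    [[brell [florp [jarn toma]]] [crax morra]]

[jarn toma]: jarn is ⟨e, ⟨⟨t, e⟩, e⟩⟩, toma is e; result ⟨⟨t, e⟩, e⟩.
[florp [jarn toma]]: [jarn toma] is ⟨⟨t, e⟩, e⟩, florp is ⟨t, e⟩; result e.
[brell [florp [jarn toma]]]: t with e — neither is a function whose domain matches the other; composition fails here.

undefined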